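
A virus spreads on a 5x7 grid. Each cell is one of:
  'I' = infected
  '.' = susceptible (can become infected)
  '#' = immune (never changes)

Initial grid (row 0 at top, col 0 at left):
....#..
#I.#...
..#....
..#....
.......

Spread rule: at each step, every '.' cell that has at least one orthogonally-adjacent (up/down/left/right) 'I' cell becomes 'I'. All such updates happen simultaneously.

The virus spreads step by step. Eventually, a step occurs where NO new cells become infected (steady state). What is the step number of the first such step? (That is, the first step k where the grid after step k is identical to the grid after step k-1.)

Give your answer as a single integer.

Step 0 (initial): 1 infected
Step 1: +3 new -> 4 infected
Step 2: +4 new -> 8 infected
Step 3: +3 new -> 11 infected
Step 4: +2 new -> 13 infected
Step 5: +1 new -> 14 infected
Step 6: +2 new -> 16 infected
Step 7: +3 new -> 19 infected
Step 8: +3 new -> 22 infected
Step 9: +3 new -> 25 infected
Step 10: +2 new -> 27 infected
Step 11: +2 new -> 29 infected
Step 12: +1 new -> 30 infected
Step 13: +0 new -> 30 infected

Answer: 13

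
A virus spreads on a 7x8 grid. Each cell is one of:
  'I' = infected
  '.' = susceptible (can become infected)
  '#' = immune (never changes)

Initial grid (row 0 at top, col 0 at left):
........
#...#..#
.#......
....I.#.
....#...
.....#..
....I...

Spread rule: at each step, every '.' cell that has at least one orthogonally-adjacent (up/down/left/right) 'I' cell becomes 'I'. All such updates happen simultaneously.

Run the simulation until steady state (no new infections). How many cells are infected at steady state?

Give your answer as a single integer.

Step 0 (initial): 2 infected
Step 1: +6 new -> 8 infected
Step 2: +8 new -> 16 infected
Step 3: +11 new -> 27 infected
Step 4: +11 new -> 38 infected
Step 5: +8 new -> 46 infected
Step 6: +2 new -> 48 infected
Step 7: +1 new -> 49 infected
Step 8: +0 new -> 49 infected

Answer: 49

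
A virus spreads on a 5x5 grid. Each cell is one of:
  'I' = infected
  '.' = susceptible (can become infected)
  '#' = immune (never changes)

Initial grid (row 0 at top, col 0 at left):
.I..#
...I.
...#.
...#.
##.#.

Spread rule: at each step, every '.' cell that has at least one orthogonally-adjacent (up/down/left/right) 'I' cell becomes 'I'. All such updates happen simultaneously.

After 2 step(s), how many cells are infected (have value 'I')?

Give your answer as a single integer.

Step 0 (initial): 2 infected
Step 1: +6 new -> 8 infected
Step 2: +4 new -> 12 infected

Answer: 12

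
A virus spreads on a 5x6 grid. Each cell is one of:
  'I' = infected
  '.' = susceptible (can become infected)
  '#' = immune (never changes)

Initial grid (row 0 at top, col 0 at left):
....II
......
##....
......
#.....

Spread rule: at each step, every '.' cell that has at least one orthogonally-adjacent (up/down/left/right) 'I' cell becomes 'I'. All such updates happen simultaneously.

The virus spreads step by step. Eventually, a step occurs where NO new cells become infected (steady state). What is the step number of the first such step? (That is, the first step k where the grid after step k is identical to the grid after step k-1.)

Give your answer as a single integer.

Step 0 (initial): 2 infected
Step 1: +3 new -> 5 infected
Step 2: +4 new -> 9 infected
Step 3: +5 new -> 14 infected
Step 4: +6 new -> 20 infected
Step 5: +3 new -> 23 infected
Step 6: +2 new -> 25 infected
Step 7: +2 new -> 27 infected
Step 8: +0 new -> 27 infected

Answer: 8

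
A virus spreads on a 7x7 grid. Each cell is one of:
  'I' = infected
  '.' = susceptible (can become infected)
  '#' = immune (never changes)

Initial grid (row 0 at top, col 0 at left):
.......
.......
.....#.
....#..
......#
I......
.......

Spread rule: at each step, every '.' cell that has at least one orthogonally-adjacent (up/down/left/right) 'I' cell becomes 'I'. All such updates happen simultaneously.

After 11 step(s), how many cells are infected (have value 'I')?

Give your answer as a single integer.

Step 0 (initial): 1 infected
Step 1: +3 new -> 4 infected
Step 2: +4 new -> 8 infected
Step 3: +5 new -> 13 infected
Step 4: +6 new -> 19 infected
Step 5: +7 new -> 26 infected
Step 6: +6 new -> 32 infected
Step 7: +5 new -> 37 infected
Step 8: +3 new -> 40 infected
Step 9: +3 new -> 43 infected
Step 10: +2 new -> 45 infected
Step 11: +1 new -> 46 infected

Answer: 46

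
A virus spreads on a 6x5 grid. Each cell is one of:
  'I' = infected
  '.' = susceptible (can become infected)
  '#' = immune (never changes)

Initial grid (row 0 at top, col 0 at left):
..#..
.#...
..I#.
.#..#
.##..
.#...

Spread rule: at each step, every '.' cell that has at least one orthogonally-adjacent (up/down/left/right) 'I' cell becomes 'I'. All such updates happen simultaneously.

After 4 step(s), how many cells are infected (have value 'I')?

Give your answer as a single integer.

Answer: 18

Derivation:
Step 0 (initial): 1 infected
Step 1: +3 new -> 4 infected
Step 2: +3 new -> 7 infected
Step 3: +5 new -> 12 infected
Step 4: +6 new -> 18 infected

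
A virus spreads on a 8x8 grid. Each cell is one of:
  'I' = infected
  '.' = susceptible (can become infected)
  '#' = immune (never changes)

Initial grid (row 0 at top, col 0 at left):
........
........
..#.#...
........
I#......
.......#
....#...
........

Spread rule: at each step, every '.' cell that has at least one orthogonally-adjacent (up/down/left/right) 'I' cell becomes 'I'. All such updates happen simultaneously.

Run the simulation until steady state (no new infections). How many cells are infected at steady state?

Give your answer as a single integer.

Step 0 (initial): 1 infected
Step 1: +2 new -> 3 infected
Step 2: +4 new -> 7 infected
Step 3: +6 new -> 13 infected
Step 4: +7 new -> 20 infected
Step 5: +8 new -> 28 infected
Step 6: +6 new -> 34 infected
Step 7: +8 new -> 42 infected
Step 8: +7 new -> 49 infected
Step 9: +6 new -> 55 infected
Step 10: +3 new -> 58 infected
Step 11: +1 new -> 59 infected
Step 12: +0 new -> 59 infected

Answer: 59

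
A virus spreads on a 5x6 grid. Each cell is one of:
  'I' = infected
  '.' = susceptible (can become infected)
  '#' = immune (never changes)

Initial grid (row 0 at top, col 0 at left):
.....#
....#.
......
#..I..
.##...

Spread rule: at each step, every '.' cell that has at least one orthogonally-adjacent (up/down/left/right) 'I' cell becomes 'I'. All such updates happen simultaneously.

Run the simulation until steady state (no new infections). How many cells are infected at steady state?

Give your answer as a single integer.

Step 0 (initial): 1 infected
Step 1: +4 new -> 5 infected
Step 2: +6 new -> 11 infected
Step 3: +5 new -> 16 infected
Step 4: +5 new -> 21 infected
Step 5: +2 new -> 23 infected
Step 6: +1 new -> 24 infected
Step 7: +0 new -> 24 infected

Answer: 24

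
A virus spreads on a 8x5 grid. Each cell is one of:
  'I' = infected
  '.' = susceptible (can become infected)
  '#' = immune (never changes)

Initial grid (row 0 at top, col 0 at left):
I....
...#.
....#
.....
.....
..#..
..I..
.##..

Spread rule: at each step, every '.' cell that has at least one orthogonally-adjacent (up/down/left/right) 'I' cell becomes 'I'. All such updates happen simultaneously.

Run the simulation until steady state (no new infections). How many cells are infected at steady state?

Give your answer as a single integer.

Answer: 35

Derivation:
Step 0 (initial): 2 infected
Step 1: +4 new -> 6 infected
Step 2: +8 new -> 14 infected
Step 3: +10 new -> 24 infected
Step 4: +7 new -> 31 infected
Step 5: +4 new -> 35 infected
Step 6: +0 new -> 35 infected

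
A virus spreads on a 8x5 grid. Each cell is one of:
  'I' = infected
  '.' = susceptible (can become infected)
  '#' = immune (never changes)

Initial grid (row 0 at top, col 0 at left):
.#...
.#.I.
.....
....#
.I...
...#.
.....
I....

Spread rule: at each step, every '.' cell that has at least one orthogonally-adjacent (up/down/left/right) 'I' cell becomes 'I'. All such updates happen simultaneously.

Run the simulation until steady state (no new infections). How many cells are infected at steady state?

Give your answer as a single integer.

Step 0 (initial): 3 infected
Step 1: +10 new -> 13 infected
Step 2: +13 new -> 26 infected
Step 3: +4 new -> 30 infected
Step 4: +4 new -> 34 infected
Step 5: +2 new -> 36 infected
Step 6: +0 new -> 36 infected

Answer: 36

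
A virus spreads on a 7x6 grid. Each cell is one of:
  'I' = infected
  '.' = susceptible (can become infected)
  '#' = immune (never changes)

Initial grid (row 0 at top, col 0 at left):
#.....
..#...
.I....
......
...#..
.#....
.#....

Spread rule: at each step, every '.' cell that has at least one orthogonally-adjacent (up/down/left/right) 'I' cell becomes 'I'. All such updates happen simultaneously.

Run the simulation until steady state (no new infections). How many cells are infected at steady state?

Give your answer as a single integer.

Answer: 37

Derivation:
Step 0 (initial): 1 infected
Step 1: +4 new -> 5 infected
Step 2: +6 new -> 11 infected
Step 3: +6 new -> 17 infected
Step 4: +6 new -> 23 infected
Step 5: +7 new -> 30 infected
Step 6: +4 new -> 34 infected
Step 7: +2 new -> 36 infected
Step 8: +1 new -> 37 infected
Step 9: +0 new -> 37 infected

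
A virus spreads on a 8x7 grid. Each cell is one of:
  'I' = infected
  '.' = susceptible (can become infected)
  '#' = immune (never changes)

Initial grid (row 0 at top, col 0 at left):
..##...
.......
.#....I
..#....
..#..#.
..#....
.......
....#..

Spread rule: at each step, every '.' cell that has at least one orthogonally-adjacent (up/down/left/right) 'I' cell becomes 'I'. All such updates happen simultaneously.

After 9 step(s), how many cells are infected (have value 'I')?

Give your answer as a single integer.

Step 0 (initial): 1 infected
Step 1: +3 new -> 4 infected
Step 2: +5 new -> 9 infected
Step 3: +5 new -> 14 infected
Step 4: +7 new -> 21 infected
Step 5: +5 new -> 26 infected
Step 6: +4 new -> 30 infected
Step 7: +3 new -> 33 infected
Step 8: +4 new -> 37 infected
Step 9: +3 new -> 40 infected

Answer: 40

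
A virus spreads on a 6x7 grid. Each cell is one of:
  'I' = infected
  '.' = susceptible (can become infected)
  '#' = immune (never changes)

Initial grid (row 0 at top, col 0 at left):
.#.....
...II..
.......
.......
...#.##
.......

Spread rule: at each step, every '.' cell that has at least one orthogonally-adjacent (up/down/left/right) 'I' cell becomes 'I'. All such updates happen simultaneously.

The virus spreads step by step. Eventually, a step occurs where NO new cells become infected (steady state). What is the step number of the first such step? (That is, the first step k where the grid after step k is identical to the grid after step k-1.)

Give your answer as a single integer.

Answer: 8

Derivation:
Step 0 (initial): 2 infected
Step 1: +6 new -> 8 infected
Step 2: +8 new -> 16 infected
Step 3: +7 new -> 23 infected
Step 4: +6 new -> 29 infected
Step 5: +5 new -> 34 infected
Step 6: +3 new -> 37 infected
Step 7: +1 new -> 38 infected
Step 8: +0 new -> 38 infected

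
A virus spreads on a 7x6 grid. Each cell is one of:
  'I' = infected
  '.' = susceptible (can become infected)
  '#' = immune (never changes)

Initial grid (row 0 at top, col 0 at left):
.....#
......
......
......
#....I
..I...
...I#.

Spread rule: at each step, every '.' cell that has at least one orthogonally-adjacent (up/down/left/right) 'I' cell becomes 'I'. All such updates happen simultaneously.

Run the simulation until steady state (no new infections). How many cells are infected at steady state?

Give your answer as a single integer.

Answer: 39

Derivation:
Step 0 (initial): 3 infected
Step 1: +7 new -> 10 infected
Step 2: +9 new -> 19 infected
Step 3: +6 new -> 25 infected
Step 4: +5 new -> 30 infected
Step 5: +5 new -> 35 infected
Step 6: +3 new -> 38 infected
Step 7: +1 new -> 39 infected
Step 8: +0 new -> 39 infected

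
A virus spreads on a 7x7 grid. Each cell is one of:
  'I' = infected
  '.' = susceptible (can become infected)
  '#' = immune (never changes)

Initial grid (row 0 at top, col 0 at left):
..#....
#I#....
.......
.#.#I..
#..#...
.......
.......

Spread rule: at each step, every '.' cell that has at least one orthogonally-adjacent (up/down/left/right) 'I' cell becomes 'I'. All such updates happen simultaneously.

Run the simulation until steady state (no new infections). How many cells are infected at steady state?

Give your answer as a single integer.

Step 0 (initial): 2 infected
Step 1: +5 new -> 7 infected
Step 2: +9 new -> 16 infected
Step 3: +10 new -> 26 infected
Step 4: +8 new -> 34 infected
Step 5: +5 new -> 39 infected
Step 6: +2 new -> 41 infected
Step 7: +1 new -> 42 infected
Step 8: +0 new -> 42 infected

Answer: 42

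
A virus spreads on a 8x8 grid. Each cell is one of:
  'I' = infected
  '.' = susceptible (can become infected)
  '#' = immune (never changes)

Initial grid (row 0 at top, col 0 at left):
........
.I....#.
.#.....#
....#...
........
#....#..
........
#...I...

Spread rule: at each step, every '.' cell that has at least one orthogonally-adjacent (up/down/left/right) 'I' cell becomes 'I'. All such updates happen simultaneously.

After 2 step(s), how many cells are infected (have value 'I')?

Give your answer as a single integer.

Answer: 18

Derivation:
Step 0 (initial): 2 infected
Step 1: +6 new -> 8 infected
Step 2: +10 new -> 18 infected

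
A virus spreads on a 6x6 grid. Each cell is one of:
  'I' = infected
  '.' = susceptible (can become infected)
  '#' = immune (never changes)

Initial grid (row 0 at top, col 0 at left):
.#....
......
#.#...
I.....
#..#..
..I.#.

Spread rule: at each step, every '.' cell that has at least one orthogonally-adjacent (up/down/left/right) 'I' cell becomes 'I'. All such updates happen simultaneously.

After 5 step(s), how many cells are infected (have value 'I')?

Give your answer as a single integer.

Answer: 22

Derivation:
Step 0 (initial): 2 infected
Step 1: +4 new -> 6 infected
Step 2: +4 new -> 10 infected
Step 3: +2 new -> 12 infected
Step 4: +4 new -> 16 infected
Step 5: +6 new -> 22 infected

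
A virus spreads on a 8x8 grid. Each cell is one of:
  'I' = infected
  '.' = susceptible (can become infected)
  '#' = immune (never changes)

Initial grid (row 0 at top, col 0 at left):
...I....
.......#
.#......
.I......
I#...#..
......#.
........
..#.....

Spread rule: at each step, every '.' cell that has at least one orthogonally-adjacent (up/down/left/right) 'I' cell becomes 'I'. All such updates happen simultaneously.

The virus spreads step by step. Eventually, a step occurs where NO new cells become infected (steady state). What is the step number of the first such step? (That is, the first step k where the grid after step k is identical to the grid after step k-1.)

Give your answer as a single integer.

Step 0 (initial): 3 infected
Step 1: +6 new -> 9 infected
Step 2: +11 new -> 20 infected
Step 3: +11 new -> 31 infected
Step 4: +8 new -> 39 infected
Step 5: +4 new -> 43 infected
Step 6: +6 new -> 49 infected
Step 7: +3 new -> 52 infected
Step 8: +3 new -> 55 infected
Step 9: +2 new -> 57 infected
Step 10: +1 new -> 58 infected
Step 11: +0 new -> 58 infected

Answer: 11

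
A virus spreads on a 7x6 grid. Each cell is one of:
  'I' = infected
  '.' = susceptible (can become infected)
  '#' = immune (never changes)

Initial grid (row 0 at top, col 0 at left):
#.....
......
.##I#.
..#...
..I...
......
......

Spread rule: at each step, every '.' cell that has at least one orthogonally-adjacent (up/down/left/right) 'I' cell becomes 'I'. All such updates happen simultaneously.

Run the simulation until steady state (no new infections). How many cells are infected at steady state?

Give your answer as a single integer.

Answer: 37

Derivation:
Step 0 (initial): 2 infected
Step 1: +5 new -> 7 infected
Step 2: +10 new -> 17 infected
Step 3: +11 new -> 28 infected
Step 4: +8 new -> 36 infected
Step 5: +1 new -> 37 infected
Step 6: +0 new -> 37 infected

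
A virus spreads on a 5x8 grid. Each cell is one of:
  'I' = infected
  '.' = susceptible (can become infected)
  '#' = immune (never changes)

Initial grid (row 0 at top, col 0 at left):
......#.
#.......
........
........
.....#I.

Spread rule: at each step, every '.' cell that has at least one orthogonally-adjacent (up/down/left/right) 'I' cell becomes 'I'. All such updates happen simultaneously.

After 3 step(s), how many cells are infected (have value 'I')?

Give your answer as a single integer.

Answer: 10

Derivation:
Step 0 (initial): 1 infected
Step 1: +2 new -> 3 infected
Step 2: +3 new -> 6 infected
Step 3: +4 new -> 10 infected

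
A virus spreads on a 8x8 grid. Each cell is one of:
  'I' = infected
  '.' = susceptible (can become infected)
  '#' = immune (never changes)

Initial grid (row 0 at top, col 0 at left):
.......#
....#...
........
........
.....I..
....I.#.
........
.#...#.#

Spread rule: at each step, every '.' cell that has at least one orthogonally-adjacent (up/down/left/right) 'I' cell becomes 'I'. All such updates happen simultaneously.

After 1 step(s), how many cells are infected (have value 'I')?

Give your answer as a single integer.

Answer: 8

Derivation:
Step 0 (initial): 2 infected
Step 1: +6 new -> 8 infected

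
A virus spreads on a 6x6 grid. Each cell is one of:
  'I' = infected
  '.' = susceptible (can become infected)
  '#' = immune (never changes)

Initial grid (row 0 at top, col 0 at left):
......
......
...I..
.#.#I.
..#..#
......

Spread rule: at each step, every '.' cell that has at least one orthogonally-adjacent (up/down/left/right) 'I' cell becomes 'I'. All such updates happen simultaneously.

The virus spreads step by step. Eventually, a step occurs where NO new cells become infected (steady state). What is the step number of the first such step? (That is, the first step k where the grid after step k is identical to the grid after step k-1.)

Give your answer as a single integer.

Step 0 (initial): 2 infected
Step 1: +5 new -> 7 infected
Step 2: +8 new -> 15 infected
Step 3: +7 new -> 22 infected
Step 4: +5 new -> 27 infected
Step 5: +3 new -> 30 infected
Step 6: +2 new -> 32 infected
Step 7: +0 new -> 32 infected

Answer: 7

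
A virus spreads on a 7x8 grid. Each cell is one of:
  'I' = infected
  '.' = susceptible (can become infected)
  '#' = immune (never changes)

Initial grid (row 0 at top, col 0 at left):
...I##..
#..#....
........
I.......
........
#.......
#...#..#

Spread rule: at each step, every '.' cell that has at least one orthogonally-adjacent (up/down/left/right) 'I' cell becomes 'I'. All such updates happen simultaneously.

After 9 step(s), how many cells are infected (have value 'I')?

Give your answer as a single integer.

Step 0 (initial): 2 infected
Step 1: +4 new -> 6 infected
Step 2: +5 new -> 11 infected
Step 3: +6 new -> 17 infected
Step 4: +5 new -> 22 infected
Step 5: +5 new -> 27 infected
Step 6: +6 new -> 33 infected
Step 7: +5 new -> 38 infected
Step 8: +5 new -> 43 infected
Step 9: +4 new -> 47 infected

Answer: 47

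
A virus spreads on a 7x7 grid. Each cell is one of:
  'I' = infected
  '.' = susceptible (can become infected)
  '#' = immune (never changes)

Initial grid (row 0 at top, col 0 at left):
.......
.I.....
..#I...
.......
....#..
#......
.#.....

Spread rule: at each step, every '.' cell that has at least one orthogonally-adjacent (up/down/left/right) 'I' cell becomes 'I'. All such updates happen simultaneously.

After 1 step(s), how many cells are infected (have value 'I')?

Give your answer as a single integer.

Step 0 (initial): 2 infected
Step 1: +7 new -> 9 infected

Answer: 9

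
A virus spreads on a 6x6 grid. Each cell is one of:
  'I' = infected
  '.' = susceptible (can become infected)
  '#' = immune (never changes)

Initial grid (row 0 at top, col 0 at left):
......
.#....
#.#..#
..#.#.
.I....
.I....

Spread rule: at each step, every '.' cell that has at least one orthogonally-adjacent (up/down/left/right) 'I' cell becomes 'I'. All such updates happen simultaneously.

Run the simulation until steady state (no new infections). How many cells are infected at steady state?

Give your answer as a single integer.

Step 0 (initial): 2 infected
Step 1: +5 new -> 7 infected
Step 2: +4 new -> 11 infected
Step 3: +3 new -> 14 infected
Step 4: +3 new -> 17 infected
Step 5: +3 new -> 20 infected
Step 6: +3 new -> 23 infected
Step 7: +3 new -> 26 infected
Step 8: +2 new -> 28 infected
Step 9: +1 new -> 29 infected
Step 10: +1 new -> 30 infected
Step 11: +0 new -> 30 infected

Answer: 30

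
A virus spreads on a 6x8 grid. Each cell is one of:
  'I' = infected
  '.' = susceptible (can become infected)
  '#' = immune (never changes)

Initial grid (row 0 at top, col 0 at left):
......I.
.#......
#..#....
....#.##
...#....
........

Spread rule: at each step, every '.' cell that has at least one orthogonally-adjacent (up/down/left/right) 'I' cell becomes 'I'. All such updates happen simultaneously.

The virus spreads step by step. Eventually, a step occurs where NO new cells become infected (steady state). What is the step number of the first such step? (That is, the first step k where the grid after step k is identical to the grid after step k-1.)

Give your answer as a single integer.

Step 0 (initial): 1 infected
Step 1: +3 new -> 4 infected
Step 2: +4 new -> 8 infected
Step 3: +4 new -> 12 infected
Step 4: +4 new -> 16 infected
Step 5: +3 new -> 19 infected
Step 6: +5 new -> 24 infected
Step 7: +6 new -> 30 infected
Step 8: +5 new -> 35 infected
Step 9: +3 new -> 38 infected
Step 10: +2 new -> 40 infected
Step 11: +1 new -> 41 infected
Step 12: +0 new -> 41 infected

Answer: 12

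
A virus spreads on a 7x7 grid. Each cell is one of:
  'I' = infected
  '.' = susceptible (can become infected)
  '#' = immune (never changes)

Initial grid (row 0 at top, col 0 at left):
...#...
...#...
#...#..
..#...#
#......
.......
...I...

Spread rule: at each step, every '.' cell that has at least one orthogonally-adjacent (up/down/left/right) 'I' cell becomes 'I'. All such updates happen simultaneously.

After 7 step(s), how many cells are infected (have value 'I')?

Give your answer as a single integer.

Answer: 34

Derivation:
Step 0 (initial): 1 infected
Step 1: +3 new -> 4 infected
Step 2: +5 new -> 9 infected
Step 3: +7 new -> 16 infected
Step 4: +6 new -> 22 infected
Step 5: +4 new -> 26 infected
Step 6: +4 new -> 30 infected
Step 7: +4 new -> 34 infected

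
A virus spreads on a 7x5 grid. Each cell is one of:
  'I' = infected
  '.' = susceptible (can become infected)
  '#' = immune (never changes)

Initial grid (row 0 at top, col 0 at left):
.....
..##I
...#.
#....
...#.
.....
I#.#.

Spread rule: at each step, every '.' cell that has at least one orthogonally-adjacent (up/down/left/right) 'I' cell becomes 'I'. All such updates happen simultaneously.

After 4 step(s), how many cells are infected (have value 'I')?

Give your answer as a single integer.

Answer: 21

Derivation:
Step 0 (initial): 2 infected
Step 1: +3 new -> 5 infected
Step 2: +4 new -> 9 infected
Step 3: +5 new -> 14 infected
Step 4: +7 new -> 21 infected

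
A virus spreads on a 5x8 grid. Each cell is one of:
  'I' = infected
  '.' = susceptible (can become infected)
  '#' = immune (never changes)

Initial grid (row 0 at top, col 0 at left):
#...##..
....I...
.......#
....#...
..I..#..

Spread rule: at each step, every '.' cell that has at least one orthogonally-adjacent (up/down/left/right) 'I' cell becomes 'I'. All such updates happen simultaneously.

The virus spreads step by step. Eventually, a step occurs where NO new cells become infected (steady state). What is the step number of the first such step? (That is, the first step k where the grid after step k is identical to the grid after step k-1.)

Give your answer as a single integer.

Step 0 (initial): 2 infected
Step 1: +6 new -> 8 infected
Step 2: +10 new -> 18 infected
Step 3: +8 new -> 26 infected
Step 4: +5 new -> 31 infected
Step 5: +2 new -> 33 infected
Step 6: +1 new -> 34 infected
Step 7: +0 new -> 34 infected

Answer: 7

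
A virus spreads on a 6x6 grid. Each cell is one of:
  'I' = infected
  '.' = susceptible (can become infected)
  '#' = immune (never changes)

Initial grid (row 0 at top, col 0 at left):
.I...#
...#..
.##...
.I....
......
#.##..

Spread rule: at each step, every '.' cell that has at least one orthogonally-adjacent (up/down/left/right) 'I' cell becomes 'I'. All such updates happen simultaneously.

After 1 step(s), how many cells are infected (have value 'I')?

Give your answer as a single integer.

Step 0 (initial): 2 infected
Step 1: +6 new -> 8 infected

Answer: 8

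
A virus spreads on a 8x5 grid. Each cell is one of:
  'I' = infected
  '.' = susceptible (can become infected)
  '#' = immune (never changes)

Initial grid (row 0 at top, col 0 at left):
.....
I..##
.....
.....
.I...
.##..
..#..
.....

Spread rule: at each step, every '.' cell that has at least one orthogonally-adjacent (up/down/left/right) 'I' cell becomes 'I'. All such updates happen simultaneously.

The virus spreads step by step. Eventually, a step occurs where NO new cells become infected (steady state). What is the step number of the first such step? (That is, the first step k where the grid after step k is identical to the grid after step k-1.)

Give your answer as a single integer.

Step 0 (initial): 2 infected
Step 1: +6 new -> 8 infected
Step 2: +7 new -> 15 infected
Step 3: +6 new -> 21 infected
Step 4: +7 new -> 28 infected
Step 5: +5 new -> 33 infected
Step 6: +2 new -> 35 infected
Step 7: +0 new -> 35 infected

Answer: 7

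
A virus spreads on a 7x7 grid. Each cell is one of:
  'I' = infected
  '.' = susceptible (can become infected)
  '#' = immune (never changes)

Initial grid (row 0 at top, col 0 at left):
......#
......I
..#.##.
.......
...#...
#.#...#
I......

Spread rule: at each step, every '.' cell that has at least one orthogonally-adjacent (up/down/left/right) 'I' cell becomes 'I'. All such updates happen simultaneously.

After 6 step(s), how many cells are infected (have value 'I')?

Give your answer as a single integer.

Step 0 (initial): 2 infected
Step 1: +3 new -> 5 infected
Step 2: +5 new -> 10 infected
Step 3: +6 new -> 16 infected
Step 4: +10 new -> 26 infected
Step 5: +10 new -> 36 infected
Step 6: +4 new -> 40 infected

Answer: 40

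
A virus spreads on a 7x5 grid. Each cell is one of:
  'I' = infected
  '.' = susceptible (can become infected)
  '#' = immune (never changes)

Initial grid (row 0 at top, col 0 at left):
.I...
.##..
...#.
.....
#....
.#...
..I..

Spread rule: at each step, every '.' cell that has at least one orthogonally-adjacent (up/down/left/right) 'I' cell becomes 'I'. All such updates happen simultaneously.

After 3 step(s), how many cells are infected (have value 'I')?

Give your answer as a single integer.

Step 0 (initial): 2 infected
Step 1: +5 new -> 7 infected
Step 2: +6 new -> 13 infected
Step 3: +8 new -> 21 infected

Answer: 21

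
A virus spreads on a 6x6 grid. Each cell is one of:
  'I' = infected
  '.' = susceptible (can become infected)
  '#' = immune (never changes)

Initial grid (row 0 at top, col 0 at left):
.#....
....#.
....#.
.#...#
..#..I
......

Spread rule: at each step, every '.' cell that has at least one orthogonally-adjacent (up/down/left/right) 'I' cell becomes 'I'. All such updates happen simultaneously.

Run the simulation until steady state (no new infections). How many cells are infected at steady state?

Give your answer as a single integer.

Step 0 (initial): 1 infected
Step 1: +2 new -> 3 infected
Step 2: +3 new -> 6 infected
Step 3: +2 new -> 8 infected
Step 4: +3 new -> 11 infected
Step 5: +3 new -> 14 infected
Step 6: +5 new -> 19 infected
Step 7: +5 new -> 24 infected
Step 8: +3 new -> 27 infected
Step 9: +2 new -> 29 infected
Step 10: +1 new -> 30 infected
Step 11: +0 new -> 30 infected

Answer: 30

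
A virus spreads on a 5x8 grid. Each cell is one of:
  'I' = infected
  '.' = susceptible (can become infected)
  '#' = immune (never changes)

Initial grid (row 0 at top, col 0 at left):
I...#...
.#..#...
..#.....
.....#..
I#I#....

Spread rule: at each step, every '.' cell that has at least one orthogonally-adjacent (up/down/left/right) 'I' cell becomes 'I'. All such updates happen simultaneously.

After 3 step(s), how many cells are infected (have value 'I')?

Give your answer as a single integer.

Answer: 16

Derivation:
Step 0 (initial): 3 infected
Step 1: +4 new -> 7 infected
Step 2: +4 new -> 11 infected
Step 3: +5 new -> 16 infected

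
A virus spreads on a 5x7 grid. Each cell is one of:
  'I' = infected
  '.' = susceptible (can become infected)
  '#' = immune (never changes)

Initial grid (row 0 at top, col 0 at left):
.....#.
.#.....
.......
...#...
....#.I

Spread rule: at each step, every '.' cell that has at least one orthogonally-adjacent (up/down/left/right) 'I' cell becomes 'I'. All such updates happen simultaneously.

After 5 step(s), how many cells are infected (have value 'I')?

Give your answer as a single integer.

Answer: 13

Derivation:
Step 0 (initial): 1 infected
Step 1: +2 new -> 3 infected
Step 2: +2 new -> 5 infected
Step 3: +3 new -> 8 infected
Step 4: +3 new -> 11 infected
Step 5: +2 new -> 13 infected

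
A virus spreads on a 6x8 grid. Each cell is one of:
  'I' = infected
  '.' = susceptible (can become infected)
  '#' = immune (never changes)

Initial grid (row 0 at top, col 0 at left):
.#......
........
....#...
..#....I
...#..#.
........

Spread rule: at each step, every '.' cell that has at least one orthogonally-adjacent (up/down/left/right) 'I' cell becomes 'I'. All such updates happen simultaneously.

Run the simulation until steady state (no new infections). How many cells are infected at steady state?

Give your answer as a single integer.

Answer: 43

Derivation:
Step 0 (initial): 1 infected
Step 1: +3 new -> 4 infected
Step 2: +4 new -> 8 infected
Step 3: +6 new -> 14 infected
Step 4: +5 new -> 19 infected
Step 5: +4 new -> 23 infected
Step 6: +4 new -> 27 infected
Step 7: +4 new -> 31 infected
Step 8: +6 new -> 37 infected
Step 9: +4 new -> 41 infected
Step 10: +2 new -> 43 infected
Step 11: +0 new -> 43 infected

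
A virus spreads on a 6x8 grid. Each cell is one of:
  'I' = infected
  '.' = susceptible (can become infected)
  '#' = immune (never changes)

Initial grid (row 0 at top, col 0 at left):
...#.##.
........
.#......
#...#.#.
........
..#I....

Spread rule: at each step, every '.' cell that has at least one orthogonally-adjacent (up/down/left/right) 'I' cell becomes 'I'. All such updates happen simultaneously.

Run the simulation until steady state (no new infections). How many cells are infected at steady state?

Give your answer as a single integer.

Step 0 (initial): 1 infected
Step 1: +2 new -> 3 infected
Step 2: +4 new -> 7 infected
Step 3: +5 new -> 12 infected
Step 4: +9 new -> 21 infected
Step 5: +5 new -> 26 infected
Step 6: +6 new -> 32 infected
Step 7: +4 new -> 36 infected
Step 8: +3 new -> 39 infected
Step 9: +1 new -> 40 infected
Step 10: +0 new -> 40 infected

Answer: 40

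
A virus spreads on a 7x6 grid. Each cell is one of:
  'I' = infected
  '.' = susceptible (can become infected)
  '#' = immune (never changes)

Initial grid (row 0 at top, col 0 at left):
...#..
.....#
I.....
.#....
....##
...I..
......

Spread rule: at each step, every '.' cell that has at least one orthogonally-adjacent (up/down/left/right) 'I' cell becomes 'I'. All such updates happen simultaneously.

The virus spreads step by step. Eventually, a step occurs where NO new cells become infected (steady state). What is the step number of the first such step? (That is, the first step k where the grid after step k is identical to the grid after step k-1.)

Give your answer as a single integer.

Step 0 (initial): 2 infected
Step 1: +7 new -> 9 infected
Step 2: +10 new -> 19 infected
Step 3: +9 new -> 28 infected
Step 4: +5 new -> 33 infected
Step 5: +2 new -> 35 infected
Step 6: +1 new -> 36 infected
Step 7: +1 new -> 37 infected
Step 8: +0 new -> 37 infected

Answer: 8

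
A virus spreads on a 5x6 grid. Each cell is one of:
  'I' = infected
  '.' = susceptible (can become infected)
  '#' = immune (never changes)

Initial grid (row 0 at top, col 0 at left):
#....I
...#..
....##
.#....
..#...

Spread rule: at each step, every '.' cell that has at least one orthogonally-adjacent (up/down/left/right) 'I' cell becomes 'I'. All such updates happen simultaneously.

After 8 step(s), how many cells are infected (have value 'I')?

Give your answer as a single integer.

Answer: 19

Derivation:
Step 0 (initial): 1 infected
Step 1: +2 new -> 3 infected
Step 2: +2 new -> 5 infected
Step 3: +1 new -> 6 infected
Step 4: +2 new -> 8 infected
Step 5: +2 new -> 10 infected
Step 6: +4 new -> 14 infected
Step 7: +2 new -> 16 infected
Step 8: +3 new -> 19 infected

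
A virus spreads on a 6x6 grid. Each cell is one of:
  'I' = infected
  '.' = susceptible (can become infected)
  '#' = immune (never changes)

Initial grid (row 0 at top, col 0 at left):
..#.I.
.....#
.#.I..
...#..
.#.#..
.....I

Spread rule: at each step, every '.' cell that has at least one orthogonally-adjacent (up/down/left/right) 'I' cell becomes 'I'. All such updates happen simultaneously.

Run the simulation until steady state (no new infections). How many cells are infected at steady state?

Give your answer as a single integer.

Answer: 30

Derivation:
Step 0 (initial): 3 infected
Step 1: +8 new -> 11 infected
Step 2: +7 new -> 18 infected
Step 3: +4 new -> 22 infected
Step 4: +4 new -> 26 infected
Step 5: +4 new -> 30 infected
Step 6: +0 new -> 30 infected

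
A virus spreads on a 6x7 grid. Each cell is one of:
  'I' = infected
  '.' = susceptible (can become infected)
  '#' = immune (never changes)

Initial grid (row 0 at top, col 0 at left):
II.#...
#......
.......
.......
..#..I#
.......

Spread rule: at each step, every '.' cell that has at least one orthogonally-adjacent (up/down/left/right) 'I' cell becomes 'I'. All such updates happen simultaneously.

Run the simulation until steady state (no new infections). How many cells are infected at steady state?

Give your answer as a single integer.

Step 0 (initial): 3 infected
Step 1: +5 new -> 8 infected
Step 2: +8 new -> 16 infected
Step 3: +9 new -> 25 infected
Step 4: +8 new -> 33 infected
Step 5: +4 new -> 37 infected
Step 6: +1 new -> 38 infected
Step 7: +0 new -> 38 infected

Answer: 38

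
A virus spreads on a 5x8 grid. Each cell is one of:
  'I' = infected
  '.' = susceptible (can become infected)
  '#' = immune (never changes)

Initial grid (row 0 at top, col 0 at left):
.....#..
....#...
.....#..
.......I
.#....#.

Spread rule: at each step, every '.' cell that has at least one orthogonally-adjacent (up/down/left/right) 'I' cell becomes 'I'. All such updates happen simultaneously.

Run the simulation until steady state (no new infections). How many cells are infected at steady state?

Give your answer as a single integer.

Answer: 35

Derivation:
Step 0 (initial): 1 infected
Step 1: +3 new -> 4 infected
Step 2: +3 new -> 7 infected
Step 3: +4 new -> 11 infected
Step 4: +5 new -> 16 infected
Step 5: +3 new -> 19 infected
Step 6: +4 new -> 23 infected
Step 7: +4 new -> 27 infected
Step 8: +5 new -> 32 infected
Step 9: +2 new -> 34 infected
Step 10: +1 new -> 35 infected
Step 11: +0 new -> 35 infected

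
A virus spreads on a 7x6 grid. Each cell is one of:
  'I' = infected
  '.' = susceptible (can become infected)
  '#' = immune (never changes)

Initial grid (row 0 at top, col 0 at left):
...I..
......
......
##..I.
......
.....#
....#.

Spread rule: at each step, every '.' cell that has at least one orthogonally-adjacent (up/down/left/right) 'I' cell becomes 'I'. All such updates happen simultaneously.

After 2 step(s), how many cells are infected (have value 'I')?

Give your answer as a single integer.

Answer: 19

Derivation:
Step 0 (initial): 2 infected
Step 1: +7 new -> 9 infected
Step 2: +10 new -> 19 infected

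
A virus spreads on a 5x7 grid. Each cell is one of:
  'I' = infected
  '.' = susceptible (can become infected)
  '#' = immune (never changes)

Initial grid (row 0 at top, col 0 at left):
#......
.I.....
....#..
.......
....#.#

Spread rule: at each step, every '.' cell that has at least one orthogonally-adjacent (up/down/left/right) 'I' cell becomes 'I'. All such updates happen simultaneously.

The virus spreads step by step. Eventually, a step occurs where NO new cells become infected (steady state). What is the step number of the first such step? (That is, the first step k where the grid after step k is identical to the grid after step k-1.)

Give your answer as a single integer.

Answer: 8

Derivation:
Step 0 (initial): 1 infected
Step 1: +4 new -> 5 infected
Step 2: +5 new -> 10 infected
Step 3: +6 new -> 16 infected
Step 4: +5 new -> 21 infected
Step 5: +5 new -> 26 infected
Step 6: +3 new -> 29 infected
Step 7: +2 new -> 31 infected
Step 8: +0 new -> 31 infected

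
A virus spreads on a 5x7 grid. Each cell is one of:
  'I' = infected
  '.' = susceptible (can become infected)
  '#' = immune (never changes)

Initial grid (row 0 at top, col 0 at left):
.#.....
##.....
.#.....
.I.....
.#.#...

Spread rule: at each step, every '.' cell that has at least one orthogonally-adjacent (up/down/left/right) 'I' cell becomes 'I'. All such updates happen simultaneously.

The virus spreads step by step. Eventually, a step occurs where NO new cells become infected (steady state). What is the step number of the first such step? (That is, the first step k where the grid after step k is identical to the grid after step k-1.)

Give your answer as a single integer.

Answer: 9

Derivation:
Step 0 (initial): 1 infected
Step 1: +2 new -> 3 infected
Step 2: +5 new -> 8 infected
Step 3: +3 new -> 11 infected
Step 4: +5 new -> 16 infected
Step 5: +5 new -> 21 infected
Step 6: +4 new -> 25 infected
Step 7: +2 new -> 27 infected
Step 8: +1 new -> 28 infected
Step 9: +0 new -> 28 infected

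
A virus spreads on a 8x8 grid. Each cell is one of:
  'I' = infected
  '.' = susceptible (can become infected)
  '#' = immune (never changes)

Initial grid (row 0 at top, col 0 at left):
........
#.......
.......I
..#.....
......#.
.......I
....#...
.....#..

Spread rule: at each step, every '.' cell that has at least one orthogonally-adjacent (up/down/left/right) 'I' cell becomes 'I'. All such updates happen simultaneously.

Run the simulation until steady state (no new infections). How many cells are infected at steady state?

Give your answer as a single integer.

Step 0 (initial): 2 infected
Step 1: +6 new -> 8 infected
Step 2: +7 new -> 15 infected
Step 3: +8 new -> 23 infected
Step 4: +6 new -> 29 infected
Step 5: +7 new -> 36 infected
Step 6: +7 new -> 43 infected
Step 7: +9 new -> 52 infected
Step 8: +5 new -> 57 infected
Step 9: +2 new -> 59 infected
Step 10: +0 new -> 59 infected

Answer: 59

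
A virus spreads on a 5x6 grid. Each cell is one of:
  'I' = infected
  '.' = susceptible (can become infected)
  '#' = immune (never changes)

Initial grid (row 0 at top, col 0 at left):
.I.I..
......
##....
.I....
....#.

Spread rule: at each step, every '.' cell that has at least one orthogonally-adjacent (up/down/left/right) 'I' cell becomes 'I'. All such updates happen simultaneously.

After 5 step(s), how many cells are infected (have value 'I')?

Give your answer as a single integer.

Step 0 (initial): 3 infected
Step 1: +8 new -> 11 infected
Step 2: +9 new -> 20 infected
Step 3: +4 new -> 24 infected
Step 4: +2 new -> 26 infected
Step 5: +1 new -> 27 infected

Answer: 27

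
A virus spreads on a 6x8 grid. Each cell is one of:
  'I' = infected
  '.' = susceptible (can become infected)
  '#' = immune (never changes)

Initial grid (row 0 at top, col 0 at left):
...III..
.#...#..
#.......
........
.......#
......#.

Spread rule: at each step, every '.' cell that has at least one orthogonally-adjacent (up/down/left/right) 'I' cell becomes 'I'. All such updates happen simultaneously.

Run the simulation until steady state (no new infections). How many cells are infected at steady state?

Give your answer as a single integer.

Answer: 42

Derivation:
Step 0 (initial): 3 infected
Step 1: +4 new -> 7 infected
Step 2: +6 new -> 13 infected
Step 3: +7 new -> 20 infected
Step 4: +8 new -> 28 infected
Step 5: +7 new -> 35 infected
Step 6: +4 new -> 39 infected
Step 7: +2 new -> 41 infected
Step 8: +1 new -> 42 infected
Step 9: +0 new -> 42 infected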